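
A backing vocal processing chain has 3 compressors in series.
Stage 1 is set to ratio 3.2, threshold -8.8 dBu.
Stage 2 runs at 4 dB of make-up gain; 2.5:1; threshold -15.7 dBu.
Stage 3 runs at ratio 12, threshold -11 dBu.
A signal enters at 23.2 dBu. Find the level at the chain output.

-10.495 dBu

Stage 1: overshoot 32 dB → 32/3.2 = 10 dB → 1.2 dBu.
Stage 2: 16.9 dB above -15.7 dBu, reduced 2.5:1 to 6.76 dB above → -8.94 dBu; +4 dB make-up → -4.94 dBu.
Stage 3: -4.94 dBu is 6.06 dB over -11 dBu; at 12:1 that becomes 0.505 dB over, giving -10.495 dBu.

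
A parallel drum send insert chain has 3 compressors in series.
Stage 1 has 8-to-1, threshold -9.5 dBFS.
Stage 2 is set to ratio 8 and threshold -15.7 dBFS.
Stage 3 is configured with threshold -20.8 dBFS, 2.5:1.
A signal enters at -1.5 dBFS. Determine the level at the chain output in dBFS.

-18.4 dBFS

Stage 1: overshoot 8 dB → 8/8 = 1 dB → -8.5 dBFS.
Stage 2: overshoot 7.2 dB → 7.2/8 = 0.9 dB → -14.8 dBFS.
Stage 3: -14.8 dBFS is 6 dB over -20.8 dBFS; at 2.5:1 that becomes 2.4 dB over, giving -18.4 dBFS.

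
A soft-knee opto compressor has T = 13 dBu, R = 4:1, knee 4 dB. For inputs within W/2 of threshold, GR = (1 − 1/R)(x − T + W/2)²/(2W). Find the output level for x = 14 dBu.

x − T + W/2 = 14 − 13 + 2 = 3.
GR = (1 − 1/4) × 3² / 8 = 0.75 × 9 / 8 = 0.84375 dB.
Output = 14 − 0.84375 = 13.15625 dBu.

13.15625 dBu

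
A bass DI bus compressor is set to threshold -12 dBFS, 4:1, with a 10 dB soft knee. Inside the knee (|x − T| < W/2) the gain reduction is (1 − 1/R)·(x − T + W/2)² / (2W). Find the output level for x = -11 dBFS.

-12.35 dBFS

x − T + W/2 = -11 − (-12) + 5 = 6.
GR = (1 − 1/4) × 6² / 20 = 0.75 × 36 / 20 = 1.35 dB.
Output = -11 − 1.35 = -12.35 dBFS.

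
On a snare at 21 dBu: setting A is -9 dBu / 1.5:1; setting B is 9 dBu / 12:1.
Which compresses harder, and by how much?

B, by 1 dB

A: overshoot 30 dB → output overshoot 20 dB → GR 10 dB.
B: overshoot 12 dB → output overshoot 1 dB → GR 11 dB.
B reduces 1 dB more.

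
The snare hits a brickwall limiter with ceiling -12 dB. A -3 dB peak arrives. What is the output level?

A brickwall limiter is an ∞:1 compressor: any input above the ceiling is clamped to -12 dB.

-12 dB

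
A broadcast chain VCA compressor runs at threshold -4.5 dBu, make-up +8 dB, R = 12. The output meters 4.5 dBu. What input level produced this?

7.5 dBu

Stripping the +8 dB make-up gives -3.5 dBu at the gain stage.
That's 1 dB above the -4.5 dBu threshold.
Undo the ratio: input overshoot = 1 × 12 = 12 dB, giving input = 7.5 dBu.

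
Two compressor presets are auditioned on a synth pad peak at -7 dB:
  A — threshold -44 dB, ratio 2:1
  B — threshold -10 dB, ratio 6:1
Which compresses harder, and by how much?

A, by 16 dB

A: overshoot 37 dB → output overshoot 18.5 dB → GR 18.5 dB.
B: overshoot 3 dB → output overshoot 0.5 dB → GR 2.5 dB.
Difference: 16 dB in favour of A.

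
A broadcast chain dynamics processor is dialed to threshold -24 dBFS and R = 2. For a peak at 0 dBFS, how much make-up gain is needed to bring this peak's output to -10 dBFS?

Without make-up, output = threshold + overshoot/2 = -24 + 12 = -12 dBFS.
Gap to target: 2 dB.

2 dB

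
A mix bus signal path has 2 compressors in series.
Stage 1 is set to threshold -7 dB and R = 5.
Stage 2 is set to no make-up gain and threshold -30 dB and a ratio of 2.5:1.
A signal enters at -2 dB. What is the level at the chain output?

Stage 1: 5 dB above -7 dB, reduced 5:1 to 1 dB above → -6 dB.
Stage 2: -6 dB is 24 dB over -30 dB; at 2.5:1 that becomes 9.6 dB over, giving -20.4 dB.

-20.4 dB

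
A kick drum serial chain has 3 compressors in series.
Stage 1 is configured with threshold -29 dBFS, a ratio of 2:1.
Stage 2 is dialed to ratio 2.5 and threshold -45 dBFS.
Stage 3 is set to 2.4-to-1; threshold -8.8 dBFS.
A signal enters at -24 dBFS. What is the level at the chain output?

-37.6 dBFS

Stage 1: -24 dBFS is 5 dB over -29 dBFS; at 2:1 that becomes 2.5 dB over, giving -26.5 dBFS.
Stage 2: overshoot 18.5 dB → 18.5/2.5 = 7.4 dB → -37.6 dBFS.
Stage 3: -37.6 dBFS is at or below the -8.8 dBFS threshold — no compression; output -37.6 dBFS.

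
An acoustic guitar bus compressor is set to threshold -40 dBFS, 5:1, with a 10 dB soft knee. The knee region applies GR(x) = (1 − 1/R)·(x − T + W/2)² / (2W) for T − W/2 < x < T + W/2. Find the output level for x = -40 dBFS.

x − T + W/2 = -40 − (-40) + 5 = 5.
GR = (1 − 1/5) × 5² / 20 = 0.8 × 25 / 20 = 1 dB.
Output = -40 − 1 = -41 dBFS.

-41 dBFS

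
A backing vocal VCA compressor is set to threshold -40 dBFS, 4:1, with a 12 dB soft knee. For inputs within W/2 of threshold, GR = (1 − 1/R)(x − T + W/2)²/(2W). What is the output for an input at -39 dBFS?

x − T + W/2 = -39 − (-40) + 6 = 7.
GR = (1 − 1/4) × 7² / 24 = 0.75 × 49 / 24 = 1.53125 dB.
Output = -39 − 1.53125 = -40.53125 dBFS.

-40.53125 dBFS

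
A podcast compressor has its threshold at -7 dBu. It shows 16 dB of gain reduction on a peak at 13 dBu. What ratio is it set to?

5:1

Input overshoot = 13 − (-7) = 20 dB.
Output overshoot = 20 − 16 = 4 dB.
Ratio = input overshoot / output overshoot = 20 / 4 = 5.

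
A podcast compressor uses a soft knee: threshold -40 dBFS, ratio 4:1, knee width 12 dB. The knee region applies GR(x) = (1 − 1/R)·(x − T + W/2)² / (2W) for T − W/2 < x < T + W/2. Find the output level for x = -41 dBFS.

x − T + W/2 = -41 − (-40) + 6 = 5.
GR = (1 − 1/4) × 5² / 24 = 0.75 × 25 / 24 = 0.78125 dB.
Output = -41 − 0.78125 = -41.78125 dBFS.

-41.78125 dBFS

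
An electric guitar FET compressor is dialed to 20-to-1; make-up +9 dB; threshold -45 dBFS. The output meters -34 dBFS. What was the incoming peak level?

Before make-up, the level was -34 − 9 = -43 dBFS.
Post-compression overshoot = -43 − (-45) = 2 dB.
Input overshoot = R × output overshoot = 40 dB → input = -45 + 40 = -5 dBFS.

-5 dBFS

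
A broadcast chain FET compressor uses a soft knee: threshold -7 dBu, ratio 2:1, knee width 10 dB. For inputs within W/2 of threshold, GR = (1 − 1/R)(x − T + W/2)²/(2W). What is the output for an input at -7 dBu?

-7.625 dBu

x − T + W/2 = -7 − (-7) + 5 = 5.
GR = (1 − 1/2) × 5² / 20 = 0.5 × 25 / 20 = 0.625 dB.
Output = -7 − 0.625 = -7.625 dBu.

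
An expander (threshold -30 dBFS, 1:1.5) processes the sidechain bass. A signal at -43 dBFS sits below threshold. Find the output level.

Below threshold, a 1:1.5 expander applies gain = (1.5−1)×(T − x) of attenuation.
(1.5−1) × 13 = 6.5 dB, so output = -43 − 6.5 = -49.5 dBFS.

-49.5 dBFS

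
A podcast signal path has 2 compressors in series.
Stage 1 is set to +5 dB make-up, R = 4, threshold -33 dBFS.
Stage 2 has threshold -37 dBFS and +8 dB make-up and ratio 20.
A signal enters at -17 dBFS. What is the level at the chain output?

Stage 1: overshoot 16 dB → 16/4 = 4 dB → -29 dBFS; +5 dB make-up → -24 dBFS.
Stage 2: overshoot 13 dB → 13/20 = 0.65 dB → -36.35 dBFS; +8 dB make-up → -28.35 dBFS.

-28.35 dBFS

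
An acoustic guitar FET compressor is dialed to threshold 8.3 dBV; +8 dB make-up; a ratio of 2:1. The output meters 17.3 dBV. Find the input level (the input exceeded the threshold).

10.3 dBV

Remove make-up: 17.3 − 8 = 9.3 dBV.
The compressed level sits 9.3 − 8.3 = 1 dB over threshold.
Before 2:1 compression the overshoot was 1 × 2 = 2 dB, so input = 8.3 + 2 = 10.3 dBV.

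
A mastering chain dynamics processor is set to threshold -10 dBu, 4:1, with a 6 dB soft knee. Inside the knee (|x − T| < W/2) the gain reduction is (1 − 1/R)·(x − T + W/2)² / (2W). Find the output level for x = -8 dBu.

x − T + W/2 = -8 − (-10) + 3 = 5.
GR = (1 − 1/4) × 5² / 12 = 0.75 × 25 / 12 = 1.5625 dB.
Output = -8 − 1.5625 = -9.5625 dBu.

-9.5625 dBu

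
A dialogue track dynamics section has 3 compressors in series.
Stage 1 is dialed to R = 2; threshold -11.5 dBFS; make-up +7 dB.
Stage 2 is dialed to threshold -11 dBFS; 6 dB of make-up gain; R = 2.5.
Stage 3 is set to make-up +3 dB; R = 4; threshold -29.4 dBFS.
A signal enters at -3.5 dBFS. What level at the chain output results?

Stage 1: 8 dB above -11.5 dBFS, reduced 2:1 to 4 dB above → -7.5 dBFS; +7 dB make-up → -0.5 dBFS.
Stage 2: 10.5 dB above -11 dBFS, reduced 2.5:1 to 4.2 dB above → -6.8 dBFS; +6 dB make-up → -0.8 dBFS.
Stage 3: overshoot 28.6 dB → 28.6/4 = 7.15 dB → -22.25 dBFS; +3 dB make-up → -19.25 dBFS.

-19.25 dBFS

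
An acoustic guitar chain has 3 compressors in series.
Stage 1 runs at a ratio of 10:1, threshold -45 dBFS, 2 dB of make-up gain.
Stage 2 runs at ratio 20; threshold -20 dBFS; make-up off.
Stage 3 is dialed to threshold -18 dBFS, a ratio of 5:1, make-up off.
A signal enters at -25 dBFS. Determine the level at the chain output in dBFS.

Stage 1: -25 dBFS is 20 dB over -45 dBFS; at 10:1 that becomes 2 dB over, giving -43 dBFS; +2 dB make-up → -41 dBFS.
Stage 2: -41 dBFS ≤ -20 dBFS, so stage 2 doesn't engage; output -41 dBFS.
Stage 3: -41 dBFS ≤ -18 dBFS, so stage 3 doesn't engage; output -41 dBFS.

-41 dBFS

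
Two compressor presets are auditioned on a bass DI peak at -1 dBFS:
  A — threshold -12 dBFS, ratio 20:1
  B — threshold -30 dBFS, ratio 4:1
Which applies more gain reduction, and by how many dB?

B, by 11.3 dB

A: overshoot 11 dB → output overshoot 0.55 dB → GR 10.45 dB.
B: overshoot 29 dB → output overshoot 7.25 dB → GR 21.75 dB.
Difference: 11.3 dB in favour of B.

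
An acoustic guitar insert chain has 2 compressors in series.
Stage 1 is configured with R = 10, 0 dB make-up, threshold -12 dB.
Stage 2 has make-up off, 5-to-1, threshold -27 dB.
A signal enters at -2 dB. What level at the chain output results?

-23.8 dB

Stage 1: -2 dB is 10 dB over -12 dB; at 10:1 that becomes 1 dB over, giving -11 dB.
Stage 2: -11 dB is 16 dB over -27 dB; at 5:1 that becomes 3.2 dB over, giving -23.8 dB.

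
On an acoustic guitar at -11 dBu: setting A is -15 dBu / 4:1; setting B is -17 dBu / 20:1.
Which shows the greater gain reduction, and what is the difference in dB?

B, by 2.7 dB

A: GR = 4 − 4/4 = 3 dB.
B: GR = 6 − 6/20 = 5.7 dB.
B reduces 2.7 dB more.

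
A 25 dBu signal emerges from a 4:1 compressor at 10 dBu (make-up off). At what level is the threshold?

Input is 20 dB above T (since output overshoot × R = input overshoot: (10 − T)·4 = 25 − T gives T = 5 dBu).
Check: 5 + (25 − 5)/4 = 5 + 5 = 10 dBu. ✓

5 dBu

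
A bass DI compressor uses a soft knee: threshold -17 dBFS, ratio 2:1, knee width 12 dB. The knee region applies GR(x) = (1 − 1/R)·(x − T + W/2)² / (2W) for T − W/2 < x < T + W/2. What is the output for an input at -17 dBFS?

x − T + W/2 = -17 − (-17) + 6 = 6.
GR = (1 − 1/2) × 6² / 24 = 0.5 × 36 / 24 = 0.75 dB.
Output = -17 − 0.75 = -17.75 dBFS.

-17.75 dBFS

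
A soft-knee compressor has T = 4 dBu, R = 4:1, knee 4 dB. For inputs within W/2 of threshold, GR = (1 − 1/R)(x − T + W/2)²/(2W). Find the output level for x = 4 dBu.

3.625 dBu

x − T + W/2 = 4 − 4 + 2 = 2.
GR = (1 − 1/4) × 2² / 8 = 0.75 × 4 / 8 = 0.375 dB.
Output = 4 − 0.375 = 3.625 dBu.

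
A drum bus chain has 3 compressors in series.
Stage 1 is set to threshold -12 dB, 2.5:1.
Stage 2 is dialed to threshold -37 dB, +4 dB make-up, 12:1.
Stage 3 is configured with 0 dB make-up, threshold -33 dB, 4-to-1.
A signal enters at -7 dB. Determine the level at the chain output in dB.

Stage 1: 5 dB above -12 dB, reduced 2.5:1 to 2 dB above → -10 dB.
Stage 2: overshoot 27 dB → 27/12 = 2.25 dB → -34.75 dB; +4 dB make-up → -30.75 dB.
Stage 3: overshoot 2.25 dB → 2.25/4 = 0.5625 dB → -32.4375 dB.

-32.4375 dB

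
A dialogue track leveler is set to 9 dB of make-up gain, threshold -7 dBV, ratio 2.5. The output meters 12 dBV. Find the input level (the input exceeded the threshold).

Remove make-up: 12 − 9 = 3 dBV.
That's 10 dB above the -7 dBV threshold.
Input overshoot = R × output overshoot = 25 dB → input = -7 + 25 = 18 dBV.

18 dBV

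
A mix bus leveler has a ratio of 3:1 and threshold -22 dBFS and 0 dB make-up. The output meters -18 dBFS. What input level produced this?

Post-compression overshoot = -18 − (-22) = 4 dB.
Input overshoot = R × output overshoot = 12 dB → input = -22 + 12 = -10 dBFS.

-10 dBFS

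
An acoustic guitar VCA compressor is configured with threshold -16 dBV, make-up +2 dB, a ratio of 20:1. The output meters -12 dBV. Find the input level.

24 dBV

Remove make-up: -12 − 2 = -14 dBV.
That's 2 dB above the -16 dBV threshold.
Before 20:1 compression the overshoot was 2 × 20 = 40 dB, so input = -16 + 40 = 24 dBV.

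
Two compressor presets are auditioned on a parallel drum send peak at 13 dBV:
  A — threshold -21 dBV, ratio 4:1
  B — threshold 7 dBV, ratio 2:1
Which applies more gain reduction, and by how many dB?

A: GR = 34 − 34/4 = 25.5 dB.
B: GR = 6 − 6/2 = 3 dB.
A reduces 22.5 dB more.

A, by 22.5 dB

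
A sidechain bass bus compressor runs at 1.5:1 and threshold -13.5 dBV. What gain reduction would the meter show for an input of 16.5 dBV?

16.5 dBV exceeds the threshold by 30 dB.
At 1.5:1, output sits 30/1.5 = 20 dB above threshold.
GR = overshoot in − overshoot out = 30 − 20 = 10 dB.

10 dB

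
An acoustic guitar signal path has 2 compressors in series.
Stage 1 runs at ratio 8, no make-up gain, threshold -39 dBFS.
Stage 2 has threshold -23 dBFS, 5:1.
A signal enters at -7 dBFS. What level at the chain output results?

Stage 1: -7 dBFS is 32 dB over -39 dBFS; at 8:1 that becomes 4 dB over, giving -35 dBFS.
Stage 2: below threshold (-35 ≤ -23); passes unchanged; output -35 dBFS.

-35 dBFS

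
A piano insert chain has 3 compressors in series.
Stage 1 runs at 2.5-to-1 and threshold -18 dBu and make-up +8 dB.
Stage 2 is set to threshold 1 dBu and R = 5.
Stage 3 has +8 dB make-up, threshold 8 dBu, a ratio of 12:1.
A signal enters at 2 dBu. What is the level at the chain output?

Stage 1: 2 dBu is 20 dB over -18 dBu; at 2.5:1 that becomes 8 dB over, giving -10 dBu; +8 dB make-up → -2 dBu.
Stage 2: -2 dBu ≤ 1 dBu, so stage 2 doesn't engage; output -2 dBu.
Stage 3: -2 dBu ≤ 8 dBu, so stage 3 doesn't engage; make-up brings it to 6 dBu.

6 dBu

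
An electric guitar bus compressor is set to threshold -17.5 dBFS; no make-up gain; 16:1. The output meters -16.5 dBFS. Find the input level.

That's 1 dB above the -17.5 dBFS threshold.
Before 16:1 compression the overshoot was 1 × 16 = 16 dB, so input = -17.5 + 16 = -1.5 dBFS.

-1.5 dBFS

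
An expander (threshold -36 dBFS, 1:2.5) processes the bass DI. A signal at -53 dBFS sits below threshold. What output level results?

-78.5 dBFS

The input is 17 dB below the -36 dBFS threshold.
A 1:2.5 expander multiplies undershoot by 2.5: 17 × 2.5 = 42.5 dB below threshold.
Output = -36 − 42.5 = -78.5 dBFS.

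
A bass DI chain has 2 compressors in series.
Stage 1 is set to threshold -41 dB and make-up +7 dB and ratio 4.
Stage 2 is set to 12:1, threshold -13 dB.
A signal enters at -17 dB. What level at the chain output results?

Stage 1: overshoot 24 dB → 24/4 = 6 dB → -35 dB; +7 dB make-up → -28 dB.
Stage 2: below threshold (-28 ≤ -13); passes unchanged; output -28 dB.

-28 dB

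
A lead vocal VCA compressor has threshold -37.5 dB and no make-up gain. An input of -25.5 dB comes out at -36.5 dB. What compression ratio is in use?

12:1

Input overshoot = -25.5 − (-37.5) = 12 dB; output overshoot = -36.5 − (-37.5) = 1 dB.
Ratio = 12 / 1 = 12.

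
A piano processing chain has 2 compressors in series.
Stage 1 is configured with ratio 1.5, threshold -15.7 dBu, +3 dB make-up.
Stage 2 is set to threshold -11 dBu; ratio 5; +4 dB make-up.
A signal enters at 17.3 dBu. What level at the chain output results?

-2.94 dBu

Stage 1: 17.3 dBu is 33 dB over -15.7 dBu; at 1.5:1 that becomes 22 dB over, giving 6.3 dBu; +3 dB make-up → 9.3 dBu.
Stage 2: overshoot 20.3 dB → 20.3/5 = 4.06 dB → -6.94 dBu; +4 dB make-up → -2.94 dBu.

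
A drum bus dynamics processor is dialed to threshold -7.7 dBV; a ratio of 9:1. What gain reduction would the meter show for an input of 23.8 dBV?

28 dB

The signal is 31.5 dB above threshold.
A 9:1 ratio leaves 3.5 dB of that excess.
Gain reduction = 31.5 − 3.5 = 28 dB.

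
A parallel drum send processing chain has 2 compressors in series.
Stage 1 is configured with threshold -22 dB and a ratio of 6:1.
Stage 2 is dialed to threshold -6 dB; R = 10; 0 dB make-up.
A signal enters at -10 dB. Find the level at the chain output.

-20 dB

Stage 1: overshoot 12 dB → 12/6 = 2 dB → -20 dB.
Stage 2: below threshold (-20 ≤ -6); passes unchanged; output -20 dB.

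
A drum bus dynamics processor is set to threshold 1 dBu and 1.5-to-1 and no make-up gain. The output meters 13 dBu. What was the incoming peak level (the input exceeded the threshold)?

The compressed level sits 13 − 1 = 12 dB over threshold.
Input overshoot = R × output overshoot = 18 dB → input = 1 + 18 = 19 dBu.

19 dBu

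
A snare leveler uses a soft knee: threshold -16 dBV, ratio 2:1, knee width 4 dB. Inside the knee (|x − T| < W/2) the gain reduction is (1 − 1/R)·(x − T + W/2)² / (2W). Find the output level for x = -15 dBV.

-15.5625 dBV

x − T + W/2 = -15 − (-16) + 2 = 3.
GR = (1 − 1/2) × 3² / 8 = 0.5 × 9 / 8 = 0.5625 dB.
Output = -15 − 0.5625 = -15.5625 dBV.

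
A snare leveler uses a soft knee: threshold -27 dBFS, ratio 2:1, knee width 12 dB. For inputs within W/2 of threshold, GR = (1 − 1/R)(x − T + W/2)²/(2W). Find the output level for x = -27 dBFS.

-27.75 dBFS

x − T + W/2 = -27 − (-27) + 6 = 6.
GR = (1 − 1/2) × 6² / 24 = 0.5 × 36 / 24 = 0.75 dB.
Output = -27 − 0.75 = -27.75 dBFS.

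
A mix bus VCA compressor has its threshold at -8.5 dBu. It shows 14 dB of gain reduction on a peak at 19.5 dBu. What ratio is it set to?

Input overshoot = 19.5 − (-8.5) = 28 dB.
Output overshoot = 28 − 14 = 14 dB.
Ratio = input overshoot / output overshoot = 28 / 14 = 2.

2:1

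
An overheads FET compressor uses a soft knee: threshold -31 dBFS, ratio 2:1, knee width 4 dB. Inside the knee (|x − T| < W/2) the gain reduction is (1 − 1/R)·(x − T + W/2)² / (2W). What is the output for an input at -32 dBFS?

-32.0625 dBFS

x − T + W/2 = -32 − (-31) + 2 = 1.
GR = (1 − 1/2) × 1² / 8 = 0.5 × 1 / 8 = 0.0625 dB.
Output = -32 − 0.0625 = -32.0625 dBFS.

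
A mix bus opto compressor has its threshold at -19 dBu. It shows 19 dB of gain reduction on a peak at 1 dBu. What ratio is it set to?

Input overshoot = 1 − (-19) = 20 dB.
Output overshoot = 20 − 19 = 1 dB.
Ratio = input overshoot / output overshoot = 20 / 1 = 20.

20:1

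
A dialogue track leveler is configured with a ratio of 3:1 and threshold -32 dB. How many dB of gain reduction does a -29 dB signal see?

2 dB

-29 dB exceeds the threshold by 3 dB.
At 3:1, output sits 3/3 = 1 dB above threshold.
GR = overshoot in − overshoot out = 3 − 1 = 2 dB.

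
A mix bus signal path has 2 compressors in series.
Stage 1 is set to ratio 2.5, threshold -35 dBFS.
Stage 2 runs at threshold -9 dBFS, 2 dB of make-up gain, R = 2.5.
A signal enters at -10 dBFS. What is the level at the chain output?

-23 dBFS

Stage 1: 25 dB above -35 dBFS, reduced 2.5:1 to 10 dB above → -25 dBFS.
Stage 2: below threshold (-25 ≤ -9); passes unchanged; make-up brings it to -23 dBFS.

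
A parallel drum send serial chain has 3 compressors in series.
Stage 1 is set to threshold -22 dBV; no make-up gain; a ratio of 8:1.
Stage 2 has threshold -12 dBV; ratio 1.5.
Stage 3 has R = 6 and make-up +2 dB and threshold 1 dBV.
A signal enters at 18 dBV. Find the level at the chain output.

Stage 1: 18 dBV is 40 dB over -22 dBV; at 8:1 that becomes 5 dB over, giving -17 dBV.
Stage 2: below threshold (-17 ≤ -12); passes unchanged; output -17 dBV.
Stage 3: below threshold (-17 ≤ 1); passes unchanged; make-up brings it to -15 dBV.

-15 dBV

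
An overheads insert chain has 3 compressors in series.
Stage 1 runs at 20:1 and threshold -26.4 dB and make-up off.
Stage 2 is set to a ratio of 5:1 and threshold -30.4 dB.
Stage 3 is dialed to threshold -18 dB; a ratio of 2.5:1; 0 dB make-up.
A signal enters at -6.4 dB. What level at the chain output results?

-29.4 dB

Stage 1: overshoot 20 dB → 20/20 = 1 dB → -25.4 dB.
Stage 2: overshoot 5 dB → 5/5 = 1 dB → -29.4 dB.
Stage 3: below threshold (-29.4 ≤ -18); passes unchanged; output -29.4 dB.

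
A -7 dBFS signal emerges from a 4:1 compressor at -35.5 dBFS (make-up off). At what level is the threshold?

-45 dBFS

Gain reduction = -7 − (-35.5) = 28.5 dB; output overshoot = GR / (R − 1) = 28.5 / 3 = 9.5 dB.
Threshold = output − output overshoot = -35.5 − 9.5 = -45 dBFS.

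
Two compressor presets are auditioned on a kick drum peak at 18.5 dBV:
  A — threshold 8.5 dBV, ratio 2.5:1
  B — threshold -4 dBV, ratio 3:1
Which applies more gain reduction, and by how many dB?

A: GR = 10 − 10/2.5 = 6 dB.
B: GR = 22.5 − 22.5/3 = 15 dB.
B reduces 9 dB more.

B, by 9 dB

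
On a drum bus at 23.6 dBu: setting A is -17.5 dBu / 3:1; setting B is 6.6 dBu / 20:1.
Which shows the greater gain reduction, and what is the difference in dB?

A: GR = 41.1 − 41.1/3 = 27.4 dB.
B: GR = 17 − 17/20 = 16.15 dB.
A reduces 11.25 dB more.

A, by 11.25 dB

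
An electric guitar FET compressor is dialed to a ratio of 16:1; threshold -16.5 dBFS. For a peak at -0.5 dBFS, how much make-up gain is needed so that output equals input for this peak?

15 dB

Without make-up, output = threshold + overshoot/16 = -16.5 + 1 = -15.5 dBFS.
Gap to target: 15 dB.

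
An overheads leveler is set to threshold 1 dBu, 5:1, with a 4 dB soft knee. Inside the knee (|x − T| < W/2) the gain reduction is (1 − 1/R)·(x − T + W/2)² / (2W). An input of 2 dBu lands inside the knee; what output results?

x − T + W/2 = 2 − 1 + 2 = 3.
GR = (1 − 1/5) × 3² / 8 = 0.8 × 9 / 8 = 0.9 dB.
Output = 2 − 0.9 = 1.1 dBu.

1.1 dBu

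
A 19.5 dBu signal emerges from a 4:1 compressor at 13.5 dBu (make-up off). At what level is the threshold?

11.5 dBu

Input is 8 dB above T (since output overshoot × R = input overshoot: (13.5 − T)·4 = 19.5 − T gives T = 11.5 dBu).
Check: 11.5 + (19.5 − 11.5)/4 = 11.5 + 2 = 13.5 dBu. ✓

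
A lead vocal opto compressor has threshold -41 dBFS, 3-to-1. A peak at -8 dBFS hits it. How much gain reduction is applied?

22 dB

-8 dBFS exceeds the threshold by 33 dB.
A 3:1 ratio leaves 11 dB of that excess.
GR = overshoot in − overshoot out = 33 − 11 = 22 dB.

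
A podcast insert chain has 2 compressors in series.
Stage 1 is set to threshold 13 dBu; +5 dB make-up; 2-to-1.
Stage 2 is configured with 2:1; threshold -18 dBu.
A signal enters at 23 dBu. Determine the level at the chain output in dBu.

2.5 dBu

Stage 1: 10 dB above 13 dBu, reduced 2:1 to 5 dB above → 18 dBu; +5 dB make-up → 23 dBu.
Stage 2: overshoot 41 dB → 41/2 = 20.5 dB → 2.5 dBu.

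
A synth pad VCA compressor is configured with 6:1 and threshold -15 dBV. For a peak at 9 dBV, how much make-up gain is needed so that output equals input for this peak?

20 dB

The peak compresses to -15 + 24/6 = -11 dBV.
To reach 9 dBV requires 9 − (-11) = 20 dB of make-up.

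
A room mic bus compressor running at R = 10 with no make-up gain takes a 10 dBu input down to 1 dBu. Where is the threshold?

0 dBu

Input is 10 dB above T (since output overshoot × R = input overshoot: (1 − T)·10 = 10 − T gives T = 0 dBu).
Check: 0 + (10 − 0)/10 = 0 + 1 = 1 dBu. ✓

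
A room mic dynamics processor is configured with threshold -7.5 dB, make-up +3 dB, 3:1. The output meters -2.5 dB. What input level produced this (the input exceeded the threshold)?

-1.5 dB

Before make-up, the level was -2.5 − 3 = -5.5 dB.
That's 2 dB above the -7.5 dB threshold.
Undo the ratio: input overshoot = 2 × 3 = 6 dB, giving input = -1.5 dB.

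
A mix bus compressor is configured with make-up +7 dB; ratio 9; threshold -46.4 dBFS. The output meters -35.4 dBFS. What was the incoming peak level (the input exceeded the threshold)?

Before make-up, the level was -35.4 − 7 = -42.4 dBFS.
Post-compression overshoot = -42.4 − (-46.4) = 4 dB.
Undo the ratio: input overshoot = 4 × 9 = 36 dB, giving input = -10.4 dBFS.

-10.4 dBFS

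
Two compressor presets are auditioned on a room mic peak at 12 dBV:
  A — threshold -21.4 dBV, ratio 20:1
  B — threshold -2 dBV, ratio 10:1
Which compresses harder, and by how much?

A, by 19.13 dB

A: 33.4 dB over, compressed to 1.67 dB over, so 31.73 dB of GR.
B: 14 dB over, compressed to 1.4 dB over, so 12.6 dB of GR.
Difference: 19.13 dB in favour of A.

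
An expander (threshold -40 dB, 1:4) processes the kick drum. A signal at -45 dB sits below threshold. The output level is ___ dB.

-60 dB

The input is 5 dB below the -40 dB threshold.
A 1:4 expander multiplies undershoot by 4: 5 × 4 = 20 dB below threshold.
Output = -40 − 20 = -60 dB.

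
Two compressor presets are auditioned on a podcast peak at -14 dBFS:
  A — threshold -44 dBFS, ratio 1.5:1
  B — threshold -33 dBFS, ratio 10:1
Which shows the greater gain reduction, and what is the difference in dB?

A: overshoot 30 dB → output overshoot 20 dB → GR 10 dB.
B: overshoot 19 dB → output overshoot 1.9 dB → GR 17.1 dB.
Difference: 7.1 dB in favour of B.

B, by 7.1 dB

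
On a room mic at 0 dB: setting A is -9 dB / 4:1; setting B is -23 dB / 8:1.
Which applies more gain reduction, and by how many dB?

A: GR = 9 − 9/4 = 6.75 dB.
B: GR = 23 − 23/8 = 20.125 dB.
B reduces 13.375 dB more.

B, by 13.375 dB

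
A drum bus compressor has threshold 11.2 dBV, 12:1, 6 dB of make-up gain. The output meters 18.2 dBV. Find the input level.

23.2 dBV

Remove make-up: 18.2 − 6 = 12.2 dBV.
The compressed level sits 12.2 − 11.2 = 1 dB over threshold.
Undo the ratio: input overshoot = 1 × 12 = 12 dB, giving input = 23.2 dBV.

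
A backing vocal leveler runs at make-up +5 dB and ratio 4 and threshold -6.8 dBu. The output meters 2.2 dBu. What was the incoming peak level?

9.2 dBu

Stripping the +5 dB make-up gives -2.8 dBu at the gain stage.
Post-compression overshoot = -2.8 − (-6.8) = 4 dB.
Before 4:1 compression the overshoot was 4 × 4 = 16 dB, so input = -6.8 + 16 = 9.2 dBu.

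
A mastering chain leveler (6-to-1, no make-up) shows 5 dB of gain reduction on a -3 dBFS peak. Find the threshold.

Gain reduction = -3 − (-8) = 5 dB; output overshoot = GR / (R − 1) = 5 / 5 = 1 dB.
Threshold = output − output overshoot = -8 − 1 = -9 dBFS.

-9 dBFS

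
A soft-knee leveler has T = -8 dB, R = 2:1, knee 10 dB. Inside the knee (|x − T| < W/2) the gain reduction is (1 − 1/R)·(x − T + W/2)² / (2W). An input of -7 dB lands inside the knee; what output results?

-7.9 dB

x − T + W/2 = -7 − (-8) + 5 = 6.
GR = (1 − 1/2) × 6² / 20 = 0.5 × 36 / 20 = 0.9 dB.
Output = -7 − 0.9 = -7.9 dB.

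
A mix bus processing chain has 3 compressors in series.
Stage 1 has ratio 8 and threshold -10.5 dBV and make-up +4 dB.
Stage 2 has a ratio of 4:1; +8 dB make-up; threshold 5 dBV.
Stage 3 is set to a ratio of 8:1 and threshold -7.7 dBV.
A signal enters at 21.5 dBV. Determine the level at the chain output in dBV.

-6.05 dBV

Stage 1: overshoot 32 dB → 32/8 = 4 dB → -6.5 dBV; +4 dB make-up → -2.5 dBV.
Stage 2: -2.5 dBV is at or below the 5 dBV threshold — no compression; make-up brings it to 5.5 dBV.
Stage 3: 13.2 dB above -7.7 dBV, reduced 8:1 to 1.65 dB above → -6.05 dBV.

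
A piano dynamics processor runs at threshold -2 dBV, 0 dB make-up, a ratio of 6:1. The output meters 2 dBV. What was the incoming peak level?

22 dBV

The compressed level sits 2 − (-2) = 4 dB over threshold.
Undo the ratio: input overshoot = 4 × 6 = 24 dB, giving input = 22 dBV.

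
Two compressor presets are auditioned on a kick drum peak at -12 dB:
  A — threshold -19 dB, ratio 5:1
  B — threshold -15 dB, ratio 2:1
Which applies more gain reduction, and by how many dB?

A: 7 dB over, compressed to 1.4 dB over, so 5.6 dB of GR.
B: 3 dB over, compressed to 1.5 dB over, so 1.5 dB of GR.
Difference: 4.1 dB in favour of A.

A, by 4.1 dB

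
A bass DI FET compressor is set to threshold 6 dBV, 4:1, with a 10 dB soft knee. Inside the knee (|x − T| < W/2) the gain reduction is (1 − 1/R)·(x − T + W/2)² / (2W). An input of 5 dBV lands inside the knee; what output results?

x − T + W/2 = 5 − 6 + 5 = 4.
GR = (1 − 1/4) × 4² / 20 = 0.75 × 16 / 20 = 0.6 dB.
Output = 5 − 0.6 = 4.4 dBV.

4.4 dBV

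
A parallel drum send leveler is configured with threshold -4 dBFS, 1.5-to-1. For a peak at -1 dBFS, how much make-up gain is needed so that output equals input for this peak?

1 dB

Without make-up, output = threshold + overshoot/1.5 = -4 + 2 = -2 dBFS.
Gap to target: 1 dB.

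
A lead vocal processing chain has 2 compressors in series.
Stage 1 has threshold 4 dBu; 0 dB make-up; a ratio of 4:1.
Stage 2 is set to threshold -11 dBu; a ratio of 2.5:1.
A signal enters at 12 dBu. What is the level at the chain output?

Stage 1: 8 dB above 4 dBu, reduced 4:1 to 2 dB above → 6 dBu.
Stage 2: overshoot 17 dB → 17/2.5 = 6.8 dB → -4.2 dBu.

-4.2 dBu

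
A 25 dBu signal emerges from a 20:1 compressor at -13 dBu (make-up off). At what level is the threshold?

Let T be the threshold. Output overshoot = (input overshoot)/R, so -13 − T = (25 − T)/20.
20·(-13 − T) = 25 − T → 19·T = -260 − 25 = -285.
T = -285/19 = -15 dBu.

-15 dBu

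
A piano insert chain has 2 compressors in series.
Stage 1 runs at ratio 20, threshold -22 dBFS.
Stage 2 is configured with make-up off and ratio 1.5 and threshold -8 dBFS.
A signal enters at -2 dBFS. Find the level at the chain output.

-21 dBFS

Stage 1: overshoot 20 dB → 20/20 = 1 dB → -21 dBFS.
Stage 2: below threshold (-21 ≤ -8); passes unchanged; output -21 dBFS.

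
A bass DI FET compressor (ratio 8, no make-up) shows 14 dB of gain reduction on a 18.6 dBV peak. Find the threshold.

2.6 dBV

Gain reduction = 18.6 − 4.6 = 14 dB; output overshoot = GR / (R − 1) = 14 / 7 = 2 dB.
Threshold = output − output overshoot = 4.6 − 2 = 2.6 dBV.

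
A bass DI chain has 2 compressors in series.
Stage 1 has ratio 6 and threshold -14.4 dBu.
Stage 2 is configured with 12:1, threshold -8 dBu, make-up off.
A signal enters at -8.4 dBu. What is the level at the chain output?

Stage 1: 6 dB above -14.4 dBu, reduced 6:1 to 1 dB above → -13.4 dBu.
Stage 2: -13.4 dBu is at or below the -8 dBu threshold — no compression; output -13.4 dBu.

-13.4 dBu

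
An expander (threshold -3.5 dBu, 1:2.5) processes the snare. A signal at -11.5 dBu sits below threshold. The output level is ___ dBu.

Below threshold, a 1:2.5 expander applies gain = (2.5−1)×(T − x) of attenuation.
(2.5−1) × 8 = 12 dB, so output = -11.5 − 12 = -23.5 dBu.

-23.5 dBu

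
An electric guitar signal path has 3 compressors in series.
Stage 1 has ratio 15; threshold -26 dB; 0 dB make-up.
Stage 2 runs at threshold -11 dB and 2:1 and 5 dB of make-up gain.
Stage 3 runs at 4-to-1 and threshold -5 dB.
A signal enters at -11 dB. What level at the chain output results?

Stage 1: 15 dB above -26 dB, reduced 15:1 to 1 dB above → -25 dB.
Stage 2: -25 dB ≤ -11 dB, so stage 2 doesn't engage; make-up brings it to -20 dB.
Stage 3: -20 dB ≤ -5 dB, so stage 3 doesn't engage; output -20 dB.

-20 dB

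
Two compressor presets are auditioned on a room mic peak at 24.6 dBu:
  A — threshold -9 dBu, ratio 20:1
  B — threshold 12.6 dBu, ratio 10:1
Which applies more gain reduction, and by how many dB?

A: GR = 33.6 − 33.6/20 = 31.92 dB.
B: GR = 12 − 12/10 = 10.8 dB.
Difference: 21.12 dB in favour of A.

A, by 21.12 dB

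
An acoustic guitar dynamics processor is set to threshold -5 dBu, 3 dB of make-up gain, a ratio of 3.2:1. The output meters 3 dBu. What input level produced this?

Remove make-up: 3 − 3 = 0 dBu.
Post-compression overshoot = 0 − (-5) = 5 dB.
Before 3.2:1 compression the overshoot was 5 × 3.2 = 16 dB, so input = -5 + 16 = 11 dBu.

11 dBu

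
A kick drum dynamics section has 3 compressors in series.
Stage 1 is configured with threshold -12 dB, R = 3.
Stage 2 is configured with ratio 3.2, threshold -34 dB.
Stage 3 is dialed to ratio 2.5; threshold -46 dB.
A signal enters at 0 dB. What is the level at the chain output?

Stage 1: overshoot 12 dB → 12/3 = 4 dB → -8 dB.
Stage 2: overshoot 26 dB → 26/3.2 = 8.125 dB → -25.875 dB.
Stage 3: 20.125 dB above -46 dB, reduced 2.5:1 to 8.05 dB above → -37.95 dB.

-37.95 dB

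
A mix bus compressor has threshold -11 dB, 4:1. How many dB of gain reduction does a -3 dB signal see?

6 dB

-3 dB exceeds the threshold by 8 dB.
After 4:1 compression the overshoot becomes 8/4 = 2 dB.
GR = overshoot in − overshoot out = 8 − 2 = 6 dB.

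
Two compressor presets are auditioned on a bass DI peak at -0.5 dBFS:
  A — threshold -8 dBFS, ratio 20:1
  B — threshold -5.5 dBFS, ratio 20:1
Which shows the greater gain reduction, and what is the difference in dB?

A: GR = 7.5 − 7.5/20 = 7.125 dB.
B: GR = 5 − 5/20 = 4.75 dB.
Difference: 2.375 dB in favour of A.

A, by 2.375 dB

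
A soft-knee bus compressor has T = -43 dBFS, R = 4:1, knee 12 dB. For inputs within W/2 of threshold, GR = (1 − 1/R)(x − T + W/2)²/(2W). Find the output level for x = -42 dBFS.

x − T + W/2 = -42 − (-43) + 6 = 7.
GR = (1 − 1/4) × 7² / 24 = 0.75 × 49 / 24 = 1.53125 dB.
Output = -42 − 1.53125 = -43.53125 dBFS.

-43.53125 dBFS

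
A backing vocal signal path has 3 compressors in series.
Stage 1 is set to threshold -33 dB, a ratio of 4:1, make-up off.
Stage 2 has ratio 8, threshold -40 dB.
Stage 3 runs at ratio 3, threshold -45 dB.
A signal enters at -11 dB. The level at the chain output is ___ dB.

-42.8125 dB

Stage 1: overshoot 22 dB → 22/4 = 5.5 dB → -27.5 dB.
Stage 2: -27.5 dB is 12.5 dB over -40 dB; at 8:1 that becomes 1.5625 dB over, giving -38.4375 dB.
Stage 3: 6.5625 dB above -45 dB, reduced 3:1 to 2.1875 dB above → -42.8125 dB.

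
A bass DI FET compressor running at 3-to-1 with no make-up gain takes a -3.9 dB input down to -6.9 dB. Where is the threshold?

-8.4 dB

Gain reduction = -3.9 − (-6.9) = 3 dB; output overshoot = GR / (R − 1) = 3 / 2 = 1.5 dB.
Threshold = output − output overshoot = -6.9 − 1.5 = -8.4 dB.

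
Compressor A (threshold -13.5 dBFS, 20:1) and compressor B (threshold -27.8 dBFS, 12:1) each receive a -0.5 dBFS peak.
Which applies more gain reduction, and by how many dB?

A: overshoot 13 dB → output overshoot 0.65 dB → GR 12.35 dB.
B: overshoot 27.3 dB → output overshoot 2.275 dB → GR 25.025 dB.
B applies 12.675 dB more gain reduction.

B, by 12.675 dB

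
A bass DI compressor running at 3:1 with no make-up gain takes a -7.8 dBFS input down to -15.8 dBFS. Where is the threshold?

-19.8 dBFS

Input is 12 dB above T (since output overshoot × R = input overshoot: (-15.8 − T)·3 = -7.8 − T gives T = -19.8 dBFS).
Check: -19.8 + (-7.8 − (-19.8))/3 = -19.8 + 4 = -15.8 dBFS. ✓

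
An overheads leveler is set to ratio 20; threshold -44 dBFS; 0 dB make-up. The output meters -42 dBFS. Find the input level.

That's 2 dB above the -44 dBFS threshold.
Undo the ratio: input overshoot = 2 × 20 = 40 dB, giving input = -4 dBFS.

-4 dBFS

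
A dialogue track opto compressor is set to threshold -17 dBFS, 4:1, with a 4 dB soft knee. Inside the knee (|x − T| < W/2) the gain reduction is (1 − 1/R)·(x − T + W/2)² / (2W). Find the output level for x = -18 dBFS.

-18.09375 dBFS

x − T + W/2 = -18 − (-17) + 2 = 1.
GR = (1 − 1/4) × 1² / 8 = 0.75 × 1 / 8 = 0.09375 dB.
Output = -18 − 0.09375 = -18.09375 dBFS.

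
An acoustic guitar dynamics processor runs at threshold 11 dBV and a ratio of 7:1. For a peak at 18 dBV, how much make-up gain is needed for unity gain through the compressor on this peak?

Without make-up, output = threshold + overshoot/7 = 11 + 1 = 12 dBV.
Gap to target: 6 dB.

6 dB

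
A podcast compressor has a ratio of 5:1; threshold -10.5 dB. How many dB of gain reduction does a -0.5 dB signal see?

The signal is 10 dB above threshold.
A 5:1 ratio leaves 2 dB of that excess.
GR = overshoot in − overshoot out = 10 − 2 = 8 dB.

8 dB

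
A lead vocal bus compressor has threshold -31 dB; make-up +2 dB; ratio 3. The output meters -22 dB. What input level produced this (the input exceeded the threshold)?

-10 dB

Remove make-up: -22 − 2 = -24 dB.
That's 7 dB above the -31 dB threshold.
Input overshoot = R × output overshoot = 21 dB → input = -31 + 21 = -10 dB.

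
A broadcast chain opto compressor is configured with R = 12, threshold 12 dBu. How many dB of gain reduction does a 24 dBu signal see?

11 dB

Overshoot = 24 − 12 = 12 dB.
At 12:1, output sits 12/12 = 1 dB above threshold.
GR = overshoot in − overshoot out = 12 − 1 = 11 dB.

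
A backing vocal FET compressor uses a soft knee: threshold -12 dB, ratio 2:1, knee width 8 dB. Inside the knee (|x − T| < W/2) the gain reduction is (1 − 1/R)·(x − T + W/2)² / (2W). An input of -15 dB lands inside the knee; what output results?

-15.03125 dB

x − T + W/2 = -15 − (-12) + 4 = 1.
GR = (1 − 1/2) × 1² / 16 = 0.5 × 1 / 16 = 0.03125 dB.
Output = -15 − 0.03125 = -15.03125 dB.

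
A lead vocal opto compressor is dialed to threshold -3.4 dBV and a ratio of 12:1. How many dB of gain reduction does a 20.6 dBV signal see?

The signal is 24 dB above threshold.
After 12:1 compression the overshoot becomes 24/12 = 2 dB.
So the signal is attenuated by 24 − 2 = 22 dB.

22 dB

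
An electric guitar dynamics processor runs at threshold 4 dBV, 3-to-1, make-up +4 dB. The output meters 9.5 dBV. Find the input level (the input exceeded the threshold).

Remove make-up: 9.5 − 4 = 5.5 dBV.
That's 1.5 dB above the 4 dBV threshold.
Input overshoot = R × output overshoot = 4.5 dB → input = 4 + 4.5 = 8.5 dBV.

8.5 dBV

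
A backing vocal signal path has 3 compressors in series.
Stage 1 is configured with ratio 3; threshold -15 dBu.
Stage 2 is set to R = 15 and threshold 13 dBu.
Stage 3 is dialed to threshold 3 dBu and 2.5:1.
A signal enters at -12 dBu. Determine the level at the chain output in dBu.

Stage 1: -12 dBu is 3 dB over -15 dBu; at 3:1 that becomes 1 dB over, giving -14 dBu.
Stage 2: -14 dBu is at or below the 13 dBu threshold — no compression; output -14 dBu.
Stage 3: -14 dBu is at or below the 3 dBu threshold — no compression; output -14 dBu.

-14 dBu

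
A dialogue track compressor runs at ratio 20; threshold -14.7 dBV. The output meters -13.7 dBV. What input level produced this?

The compressed level sits -13.7 − (-14.7) = 1 dB over threshold.
Input overshoot = R × output overshoot = 20 dB → input = -14.7 + 20 = 5.3 dBV.

5.3 dBV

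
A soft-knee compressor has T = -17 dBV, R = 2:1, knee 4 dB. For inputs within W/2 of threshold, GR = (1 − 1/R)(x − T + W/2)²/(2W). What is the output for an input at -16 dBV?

-16.5625 dBV

x − T + W/2 = -16 − (-17) + 2 = 3.
GR = (1 − 1/2) × 3² / 8 = 0.5 × 9 / 8 = 0.5625 dB.
Output = -16 − 0.5625 = -16.5625 dBV.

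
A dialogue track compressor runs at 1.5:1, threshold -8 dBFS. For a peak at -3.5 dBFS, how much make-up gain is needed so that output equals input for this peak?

Overshoot 4.5 dB → 4.5/1.5 = 3 dB after compression, so the compressed level is -8 + 3 = -5 dBFS.
Make-up = target − compressed = -3.5 − (-5) = 1.5 dB.

1.5 dB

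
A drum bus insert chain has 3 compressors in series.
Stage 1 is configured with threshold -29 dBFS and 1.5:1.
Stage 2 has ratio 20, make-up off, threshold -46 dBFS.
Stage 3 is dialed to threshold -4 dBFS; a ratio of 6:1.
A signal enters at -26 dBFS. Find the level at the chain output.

Stage 1: 3 dB above -29 dBFS, reduced 1.5:1 to 2 dB above → -27 dBFS.
Stage 2: overshoot 19 dB → 19/20 = 0.95 dB → -45.05 dBFS.
Stage 3: -45.05 dBFS is at or below the -4 dBFS threshold — no compression; output -45.05 dBFS.

-45.05 dBFS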